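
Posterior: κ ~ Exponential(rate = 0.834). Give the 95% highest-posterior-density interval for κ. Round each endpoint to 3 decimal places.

The exponential density is strictly decreasing on [0, ∞), so the HPD interval is anchored at 0: [0, q] with P(κ ≤ q) = 0.95.
q = −ln(1 − 0.95) / 0.834 = 2.9957 / 0.834 = 3.592.

[0.000, 3.592]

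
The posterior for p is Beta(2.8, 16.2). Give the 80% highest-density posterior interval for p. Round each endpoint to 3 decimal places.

The posterior is unimodal and skewed, so the HPD interval has equal density at both endpoints and is the shortest 80% interval.
Solving f(0.036) = f(0.224) with F(0.224) − F(0.036) = 0.80 gives [0.036, 0.224].
For comparison, the equal-tailed interval is [0.056, 0.256]; the HPD is narrower and shifted toward the mode.

[0.036, 0.224]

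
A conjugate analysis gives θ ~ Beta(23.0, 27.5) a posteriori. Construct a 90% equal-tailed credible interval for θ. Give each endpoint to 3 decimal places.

[0.342, 0.571]

Posterior: Beta(23.0, 27.5).
Equal-tailed 90% interval: the 0.05 and 0.95 quantiles of Beta(23.0, 27.5).
Posterior mean ≈ 0.455, SD ≈ 0.069; a Normal approximation gives roughly [0.341, 0.570].
Exact: F⁻¹(0.05) = 0.342; F⁻¹(0.95) = 0.571.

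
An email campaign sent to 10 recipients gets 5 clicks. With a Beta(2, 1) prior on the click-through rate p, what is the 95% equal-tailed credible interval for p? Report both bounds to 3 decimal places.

[0.277, 0.789]

Posterior: Beta(2+5, 1+5) = Beta(7, 6).
Equal-tailed 95% interval: the 0.025 and 0.975 quantiles of Beta(7, 6).
Posterior mean ≈ 0.538, SD ≈ 0.133; a Normal approximation gives roughly [0.277, 0.800].
Exact: F⁻¹(0.025) = 0.277; F⁻¹(0.975) = 0.789.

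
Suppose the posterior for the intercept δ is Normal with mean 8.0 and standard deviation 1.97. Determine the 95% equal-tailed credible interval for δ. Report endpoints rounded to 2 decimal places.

[4.14, 11.86]

The posterior is symmetric, so the 95% equal-tailed interval is δ = 8.0 ± z·1.97 with z = 1.960.
Half-width: 1.960 × 1.97 = 3.86.
8.0 − 3.86 = 4.14; 8.0 + 3.86 = 11.86.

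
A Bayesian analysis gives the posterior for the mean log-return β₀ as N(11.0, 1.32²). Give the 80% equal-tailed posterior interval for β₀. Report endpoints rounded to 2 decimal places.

The posterior is symmetric, so the 80% equal-tailed interval is β₀ = 11.0 ± z·1.32 with z = 1.282.
Half-width: 1.282 × 1.32 = 1.69.
11.0 − 1.69 = 9.31; 11.0 + 1.69 = 12.69.

[9.31, 12.69]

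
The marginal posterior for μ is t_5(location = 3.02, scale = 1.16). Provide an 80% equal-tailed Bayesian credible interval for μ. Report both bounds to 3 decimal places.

The t_5 distribution is symmetric; the 80% interval is 3.02 ± t·1.16 with t_{0.9,5} = 1.476.
Half-width: 1.476 × 1.16 = 1.712.
3.02 − 1.712 = 1.308; 3.02 + 1.712 = 4.732.

[1.308, 4.732]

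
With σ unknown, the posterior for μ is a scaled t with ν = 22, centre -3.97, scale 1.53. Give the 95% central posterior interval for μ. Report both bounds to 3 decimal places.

The t_22 distribution is symmetric; the 95% interval is -3.97 ± t·1.53 with t_{0.975,22} = 2.074.
Half-width: 2.074 × 1.53 = 3.173.
-3.97 − 3.173 = -7.143; -3.97 + 3.173 = -0.797.

[-7.143, -0.797]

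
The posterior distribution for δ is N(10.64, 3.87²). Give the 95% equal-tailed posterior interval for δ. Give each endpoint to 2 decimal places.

The posterior is symmetric, so the 95% equal-tailed interval is δ = 10.64 ± z·3.87 with z = 1.960.
Half-width: 1.960 × 3.87 = 7.59.
10.64 − 7.59 = 3.05; 10.64 + 7.59 = 18.23.

[3.05, 18.23]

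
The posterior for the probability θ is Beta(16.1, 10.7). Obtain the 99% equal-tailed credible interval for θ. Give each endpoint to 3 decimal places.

Posterior: Beta(16.1, 10.7).
Equal-tailed 99% interval: the 0.005 and 0.995 quantiles of Beta(16.1, 10.7).
Posterior mean ≈ 0.601, SD ≈ 0.093; a Normal approximation gives roughly [0.361, 0.840].
Exact: F⁻¹(0.005) = 0.356; F⁻¹(0.995) = 0.818.

[0.356, 0.818]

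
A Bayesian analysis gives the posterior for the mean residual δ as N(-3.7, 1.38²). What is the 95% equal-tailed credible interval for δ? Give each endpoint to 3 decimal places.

[-6.405, -0.995]

The posterior is symmetric, so the 95% equal-tailed interval is δ = -3.7 ± z·1.38 with z = 1.960.
Half-width: 1.960 × 1.38 = 2.705.
-3.7 − 2.705 = -6.405; -3.7 + 2.705 = -0.995.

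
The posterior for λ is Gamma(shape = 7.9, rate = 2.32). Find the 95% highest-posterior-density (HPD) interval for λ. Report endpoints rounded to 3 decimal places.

The posterior is unimodal and skewed, so the HPD interval has equal density at both endpoints and is the shortest 95% interval.
Solving f(1.254) = f(5.817) with F(5.817) − F(1.254) = 0.95 gives [1.254, 5.817].
For comparison, the equal-tailed interval is [1.461, 6.158]; the HPD is narrower and shifted toward the mode.

[1.254, 5.817]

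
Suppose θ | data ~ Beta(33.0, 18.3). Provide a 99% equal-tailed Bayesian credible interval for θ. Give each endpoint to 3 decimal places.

[0.465, 0.801]

Posterior: Beta(33.0, 18.3).
Equal-tailed 99% interval: the 0.005 and 0.995 quantiles of Beta(33.0, 18.3).
Posterior mean ≈ 0.643, SD ≈ 0.066; a Normal approximation gives roughly [0.473, 0.814].
Exact: F⁻¹(0.005) = 0.465; F⁻¹(0.995) = 0.801.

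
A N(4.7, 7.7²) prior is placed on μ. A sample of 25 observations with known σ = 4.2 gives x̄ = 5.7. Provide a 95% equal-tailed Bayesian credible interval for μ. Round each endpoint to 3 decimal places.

Posterior precision = 1/7.7² + 25/4.2² = 0.0169 + 1.4172 = 1.4341, so posterior SD = 0.8350.
Posterior mean = (4.7/7.7² + 25·5.7/4.2²) / 1.4341 = 5.6882.
Interval: 5.6882 ± 1.960 × 0.8350 → [4.052, 7.325].

[4.052, 7.325]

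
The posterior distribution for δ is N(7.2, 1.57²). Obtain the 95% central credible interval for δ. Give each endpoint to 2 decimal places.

[4.12, 10.28]

The posterior is symmetric, so the 95% equal-tailed interval is δ = 7.2 ± z·1.57 with z = 1.960.
Half-width: 1.960 × 1.57 = 3.08.
7.2 − 3.08 = 4.12; 7.2 + 3.08 = 10.28.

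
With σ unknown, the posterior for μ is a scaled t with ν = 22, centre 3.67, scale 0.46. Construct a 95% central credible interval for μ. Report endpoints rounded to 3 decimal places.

[2.716, 4.624]

The t_22 distribution is symmetric; the 95% interval is 3.67 ± t·0.46 with t_{0.975,22} = 2.074.
Half-width: 2.074 × 0.46 = 0.954.
3.67 − 0.954 = 2.716; 3.67 + 0.954 = 4.624.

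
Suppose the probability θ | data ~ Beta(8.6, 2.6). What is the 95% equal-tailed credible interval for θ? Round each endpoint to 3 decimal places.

[0.494, 0.953]

Posterior: Beta(8.6, 2.6).
Equal-tailed 95% interval: the 0.025 and 0.975 quantiles of Beta(8.6, 2.6).
Posterior mean ≈ 0.768, SD ≈ 0.121; a Normal approximation gives roughly [0.531, 1.005].
Exact: F⁻¹(0.025) = 0.494; F⁻¹(0.975) = 0.953.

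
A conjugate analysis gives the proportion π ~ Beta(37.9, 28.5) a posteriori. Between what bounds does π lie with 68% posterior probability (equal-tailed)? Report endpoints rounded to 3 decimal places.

Posterior: Beta(37.9, 28.5).
Equal-tailed 68% interval: the 0.16 and 0.84 quantiles of Beta(37.9, 28.5).
Posterior mean ≈ 0.571, SD ≈ 0.060; a Normal approximation gives roughly [0.511, 0.631].
Exact: F⁻¹(0.16) = 0.510; F⁻¹(0.84) = 0.631.

[0.510, 0.631]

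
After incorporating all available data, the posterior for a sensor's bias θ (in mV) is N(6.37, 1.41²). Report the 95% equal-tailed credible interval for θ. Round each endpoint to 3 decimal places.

The posterior is symmetric, so the 95% equal-tailed interval is θ = 6.37 ± z·1.41 with z = 1.960.
Half-width: 1.960 × 1.41 = 2.764.
6.37 − 2.764 = 3.606; 6.37 + 2.764 = 9.134.

[3.606, 9.134]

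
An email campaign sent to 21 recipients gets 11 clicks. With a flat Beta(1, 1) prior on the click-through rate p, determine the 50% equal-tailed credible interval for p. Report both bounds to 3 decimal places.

[0.451, 0.593]

Posterior: Beta(1+11, 1+10) = Beta(12, 11).
Equal-tailed 50% interval: the 0.25 and 0.75 quantiles of Beta(12, 11).
Posterior mean ≈ 0.522, SD ≈ 0.102; a Normal approximation gives roughly [0.453, 0.591].
Exact: F⁻¹(0.25) = 0.451; F⁻¹(0.75) = 0.593.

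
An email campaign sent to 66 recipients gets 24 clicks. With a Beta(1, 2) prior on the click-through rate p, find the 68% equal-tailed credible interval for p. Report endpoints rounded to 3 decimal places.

Posterior: Beta(1+24, 2+42) = Beta(25, 44).
Equal-tailed 68% interval: the 0.16 and 0.84 quantiles of Beta(25, 44).
Posterior mean ≈ 0.362, SD ≈ 0.057; a Normal approximation gives roughly [0.305, 0.419].
Exact: F⁻¹(0.16) = 0.305; F⁻¹(0.84) = 0.420.

[0.305, 0.420]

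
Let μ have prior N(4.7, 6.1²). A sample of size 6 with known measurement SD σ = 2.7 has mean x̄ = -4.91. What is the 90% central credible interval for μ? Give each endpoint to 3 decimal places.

[-6.390, -2.822]

Posterior precision = 1/6.1² + 6/2.7² = 0.0269 + 0.8230 = 0.8499, so posterior SD = 1.0847.
Posterior mean = (4.7/6.1² + 6·-4.91/2.7²) / 0.8499 = -4.6061.
Interval: -4.6061 ± 1.645 × 1.0847 → [-6.390, -2.822].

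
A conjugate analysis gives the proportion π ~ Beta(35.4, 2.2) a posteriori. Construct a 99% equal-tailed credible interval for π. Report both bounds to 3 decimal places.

Posterior: Beta(35.4, 2.2).
Equal-tailed 99% interval: the 0.005 and 0.995 quantiles of Beta(35.4, 2.2).
Posterior mean ≈ 0.941, SD ≈ 0.038; a Normal approximation gives roughly [0.844, 1.039].
Exact: F⁻¹(0.005) = 0.805; F⁻¹(0.995) = 0.996.

[0.805, 0.996]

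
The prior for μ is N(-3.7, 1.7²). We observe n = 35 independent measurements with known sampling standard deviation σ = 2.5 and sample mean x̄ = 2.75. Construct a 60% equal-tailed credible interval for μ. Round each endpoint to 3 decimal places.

[2.030, 2.720]

Posterior precision = 1/1.7² + 35/2.5² = 0.3460 + 5.6000 = 5.9460, so posterior SD = 0.4101.
Posterior mean = (-3.7/1.7² + 35·2.75/2.5²) / 5.9460 = 2.3747.
Interval: 2.3747 ± 0.842 × 0.4101 → [2.030, 2.720].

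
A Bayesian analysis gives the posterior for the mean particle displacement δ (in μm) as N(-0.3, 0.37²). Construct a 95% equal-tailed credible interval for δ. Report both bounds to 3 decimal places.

The posterior is symmetric, so the 95% equal-tailed interval is δ = -0.3 ± z·0.37 with z = 1.960.
Half-width: 1.960 × 0.37 = 0.725.
-0.3 − 0.725 = -1.025; -0.3 + 0.725 = 0.425.

[-1.025, 0.425]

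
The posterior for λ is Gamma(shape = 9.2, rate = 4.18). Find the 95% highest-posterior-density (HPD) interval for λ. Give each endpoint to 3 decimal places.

[0.898, 3.647]

The posterior is unimodal and skewed, so the HPD interval has equal density at both endpoints and is the shortest 95% interval.
Solving f(0.898) = f(3.647) with F(3.647) − F(0.898) = 0.95 gives [0.898, 3.647].
For comparison, the equal-tailed interval is [1.017, 3.835]; the HPD is narrower and shifted toward the mode.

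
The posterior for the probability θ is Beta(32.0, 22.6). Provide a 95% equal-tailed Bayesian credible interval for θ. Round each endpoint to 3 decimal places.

Posterior: Beta(32.0, 22.6).
Equal-tailed 95% interval: the 0.025 and 0.975 quantiles of Beta(32.0, 22.6).
Posterior mean ≈ 0.586, SD ≈ 0.066; a Normal approximation gives roughly [0.457, 0.716].
Exact: F⁻¹(0.025) = 0.454; F⁻¹(0.975) = 0.712.

[0.454, 0.712]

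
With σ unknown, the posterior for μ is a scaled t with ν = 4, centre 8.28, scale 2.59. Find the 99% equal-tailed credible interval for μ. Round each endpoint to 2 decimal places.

[-3.64, 20.20]

The t_4 distribution is symmetric; the 99% interval is 8.28 ± t·2.59 with t_{0.995,4} = 4.604.
Half-width: 4.604 × 2.59 = 11.92.
8.28 − 11.92 = -3.64; 8.28 + 11.92 = 20.20.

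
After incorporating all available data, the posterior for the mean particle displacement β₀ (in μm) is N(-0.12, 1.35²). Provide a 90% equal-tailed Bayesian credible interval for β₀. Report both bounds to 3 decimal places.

[-2.341, 2.101]

The posterior is symmetric, so the 90% equal-tailed interval is β₀ = -0.12 ± z·1.35 with z = 1.645.
Half-width: 1.645 × 1.35 = 2.221.
-0.12 − 2.221 = -2.341; -0.12 + 2.221 = 2.101.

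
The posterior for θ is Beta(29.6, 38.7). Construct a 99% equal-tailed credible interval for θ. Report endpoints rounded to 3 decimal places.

[0.286, 0.588]

Posterior: Beta(29.6, 38.7).
Equal-tailed 99% interval: the 0.005 and 0.995 quantiles of Beta(29.6, 38.7).
Posterior mean ≈ 0.433, SD ≈ 0.060; a Normal approximation gives roughly [0.280, 0.587].
Exact: F⁻¹(0.005) = 0.286; F⁻¹(0.995) = 0.588.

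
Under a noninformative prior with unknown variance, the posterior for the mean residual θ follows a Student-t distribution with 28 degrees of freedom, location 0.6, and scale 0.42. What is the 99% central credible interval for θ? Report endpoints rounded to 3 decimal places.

[-0.561, 1.761]

The t_28 distribution is symmetric; the 99% interval is 0.6 ± t·0.42 with t_{0.995,28} = 2.763.
Half-width: 2.763 × 0.42 = 1.161.
0.6 − 1.161 = -0.561; 0.6 + 1.161 = 1.761.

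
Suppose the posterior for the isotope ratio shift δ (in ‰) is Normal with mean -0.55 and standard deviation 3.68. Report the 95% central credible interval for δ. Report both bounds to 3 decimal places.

The posterior is symmetric, so the 95% equal-tailed interval is δ = -0.55 ± z·3.68 with z = 1.960.
Half-width: 1.960 × 3.68 = 7.213.
-0.55 − 7.213 = -7.763; -0.55 + 7.213 = 6.663.

[-7.763, 6.663]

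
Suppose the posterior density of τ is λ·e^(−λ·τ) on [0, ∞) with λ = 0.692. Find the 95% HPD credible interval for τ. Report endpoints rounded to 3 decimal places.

[0.000, 4.329]

The exponential density is strictly decreasing on [0, ∞), so the HPD interval is anchored at 0: [0, q] with P(τ ≤ q) = 0.95.
q = −ln(1 − 0.95) / 0.692 = 2.9957 / 0.692 = 4.329.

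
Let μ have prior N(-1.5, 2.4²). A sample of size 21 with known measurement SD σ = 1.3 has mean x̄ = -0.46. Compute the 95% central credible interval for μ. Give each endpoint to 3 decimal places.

[-1.026, 0.078]

Posterior precision = 1/2.4² + 21/1.3² = 0.1736 + 12.4260 = 12.5996, so posterior SD = 0.2817.
Posterior mean = (-1.5/2.4² + 21·-0.46/1.3²) / 12.5996 = -0.4743.
Interval: -0.4743 ± 1.960 × 0.2817 → [-1.026, 0.078].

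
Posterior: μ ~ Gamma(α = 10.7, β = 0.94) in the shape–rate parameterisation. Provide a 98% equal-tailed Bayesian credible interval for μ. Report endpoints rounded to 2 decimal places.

Posterior: Gamma(shape 10.7, rate 0.94).
Equal-tailed 98% interval: Gamma(10.7, 0.94) quantiles at 0.01 and 0.99.
Posterior mean ≈ 11.38, SD ≈ 3.48; a Normal approximation gives roughly [3.29, 19.48].
Exact: lower = 4.87; upper = 21.00.

[4.87, 21.00]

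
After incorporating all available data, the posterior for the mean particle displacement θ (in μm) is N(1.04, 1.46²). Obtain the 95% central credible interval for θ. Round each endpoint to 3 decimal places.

The posterior is symmetric, so the 95% equal-tailed interval is θ = 1.04 ± z·1.46 with z = 1.960.
Half-width: 1.960 × 1.46 = 2.862.
1.04 − 2.862 = -1.822; 1.04 + 2.862 = 3.902.

[-1.822, 3.902]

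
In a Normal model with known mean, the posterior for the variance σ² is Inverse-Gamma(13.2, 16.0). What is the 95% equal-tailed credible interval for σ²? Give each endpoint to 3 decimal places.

[0.754, 2.264]

Inverse-Gamma(13.2, 16.0) quantiles: F⁻¹(0.025) and F⁻¹(0.975).
Equivalently, 1/σ² ~ Gamma(13.2, rate = 16.0); invert its 0.975 and 0.025 quantiles.
Posterior mean ≈ 1.311, SD ≈ 0.392; a Normal approximation gives roughly [0.543, 2.080].
Exact: lower = 0.754; upper = 2.264.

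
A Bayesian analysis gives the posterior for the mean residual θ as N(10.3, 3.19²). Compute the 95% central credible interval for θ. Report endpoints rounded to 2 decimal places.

The posterior is symmetric, so the 95% equal-tailed interval is θ = 10.3 ± z·3.19 with z = 1.960.
Half-width: 1.960 × 3.19 = 6.25.
10.3 − 6.25 = 4.05; 10.3 + 6.25 = 16.55.

[4.05, 16.55]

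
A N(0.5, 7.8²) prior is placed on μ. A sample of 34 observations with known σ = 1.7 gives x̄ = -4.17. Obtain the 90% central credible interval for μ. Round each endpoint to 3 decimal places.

Posterior precision = 1/7.8² + 34/1.7² = 0.0164 + 11.7647 = 11.7811, so posterior SD = 0.2913.
Posterior mean = (0.5/7.8² + 34·-4.17/1.7²) / 11.7811 = -4.1635.
Interval: -4.1635 ± 1.645 × 0.2913 → [-4.643, -3.684].

[-4.643, -3.684]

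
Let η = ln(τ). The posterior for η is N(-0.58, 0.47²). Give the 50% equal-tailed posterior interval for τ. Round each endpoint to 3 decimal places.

On the log scale the 50% interval is -0.58 ± 0.674 × 0.47 = [-0.8970, -0.2630].
Exponentiate: [e^-0.8970, e^-0.2630] = [0.408, 0.769].

[0.408, 0.769]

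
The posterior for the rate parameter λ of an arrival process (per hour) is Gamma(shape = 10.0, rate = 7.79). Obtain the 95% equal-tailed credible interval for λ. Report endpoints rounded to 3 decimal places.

[0.616, 2.193]

Posterior: Gamma(shape 10.0, rate 7.79).
Equal-tailed 95% interval: Gamma(10.0, 7.79) quantiles at 0.025 and 0.975.
Posterior mean ≈ 1.284, SD ≈ 0.406; a Normal approximation gives roughly [0.488, 2.079].
Exact: lower = 0.616; upper = 2.193.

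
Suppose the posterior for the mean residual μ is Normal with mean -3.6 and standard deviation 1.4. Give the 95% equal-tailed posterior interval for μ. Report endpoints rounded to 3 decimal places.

[-6.344, -0.856]

The posterior is symmetric, so the 95% equal-tailed interval is μ = -3.6 ± z·1.4 with z = 1.960.
Half-width: 1.960 × 1.4 = 2.744.
-3.6 − 2.744 = -6.344; -3.6 + 2.744 = -0.856.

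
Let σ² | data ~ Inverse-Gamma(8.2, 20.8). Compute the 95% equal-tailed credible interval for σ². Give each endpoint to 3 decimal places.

[1.416, 5.803]

Inverse-Gamma(8.2, 20.8) quantiles: F⁻¹(0.025) and F⁻¹(0.975).
Equivalently, 1/σ² ~ Gamma(8.2, rate = 20.8); invert its 0.975 and 0.025 quantiles.
Posterior mean ≈ 2.889, SD ≈ 1.160; a Normal approximation gives roughly [0.615, 5.163].
Exact: lower = 1.416; upper = 5.803.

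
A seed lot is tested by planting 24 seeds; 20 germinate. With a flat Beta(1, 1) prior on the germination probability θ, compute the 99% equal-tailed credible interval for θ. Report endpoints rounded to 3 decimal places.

[0.576, 0.954]

Posterior: Beta(1+20, 1+4) = Beta(21, 5).
Equal-tailed 99% interval: the 0.005 and 0.995 quantiles of Beta(21, 5).
Posterior mean ≈ 0.808, SD ≈ 0.076; a Normal approximation gives roughly [0.612, 1.003].
Exact: F⁻¹(0.005) = 0.576; F⁻¹(0.995) = 0.954.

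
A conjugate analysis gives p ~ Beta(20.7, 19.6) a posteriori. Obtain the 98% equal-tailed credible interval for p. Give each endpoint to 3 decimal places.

Posterior: Beta(20.7, 19.6).
Equal-tailed 98% interval: the 0.01 and 0.99 quantiles of Beta(20.7, 19.6).
Posterior mean ≈ 0.514, SD ≈ 0.078; a Normal approximation gives roughly [0.333, 0.695].
Exact: F⁻¹(0.01) = 0.334; F⁻¹(0.99) = 0.691.

[0.334, 0.691]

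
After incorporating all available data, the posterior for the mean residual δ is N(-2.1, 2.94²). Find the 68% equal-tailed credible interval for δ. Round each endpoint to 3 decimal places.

The posterior is symmetric, so the 68% equal-tailed interval is δ = -2.1 ± z·2.94 with z = 0.994.
Half-width: 0.994 × 2.94 = 2.924.
-2.1 − 2.924 = -5.024; -2.1 + 2.924 = 0.824.

[-5.024, 0.824]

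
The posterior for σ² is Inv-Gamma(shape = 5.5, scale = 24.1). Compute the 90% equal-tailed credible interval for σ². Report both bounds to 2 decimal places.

[2.45, 10.54]

Inverse-Gamma(5.5, 24.1) quantiles: F⁻¹(0.05) and F⁻¹(0.95).
Equivalently, 1/σ² ~ Gamma(5.5, rate = 24.1); invert its 0.95 and 0.05 quantiles.
Posterior mean ≈ 5.36, SD ≈ 2.86; a Normal approximation gives roughly [0.65, 10.06].
Exact: lower = 2.45; upper = 10.54.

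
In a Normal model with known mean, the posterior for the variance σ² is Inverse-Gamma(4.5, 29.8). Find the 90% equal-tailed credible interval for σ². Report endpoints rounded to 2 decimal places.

Inverse-Gamma(4.5, 29.8) quantiles: F⁻¹(0.05) and F⁻¹(0.95).
Equivalently, 1/σ² ~ Gamma(4.5, rate = 29.8); invert its 0.95 and 0.05 quantiles.
Posterior mean ≈ 8.51, SD ≈ 5.38; a Normal approximation gives roughly [-0.34, 17.37].
Exact: lower = 3.52; upper = 17.92.

[3.52, 17.92]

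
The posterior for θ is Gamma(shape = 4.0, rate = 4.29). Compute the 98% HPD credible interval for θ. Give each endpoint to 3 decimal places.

[0.118, 2.149]

The posterior is unimodal and skewed, so the HPD interval has equal density at both endpoints and is the shortest 98% interval.
Solving f(0.118) = f(2.149) with F(2.149) − F(0.118) = 0.98 gives [0.118, 2.149].
For comparison, the equal-tailed interval is [0.192, 2.342]; the HPD is narrower and shifted toward the mode.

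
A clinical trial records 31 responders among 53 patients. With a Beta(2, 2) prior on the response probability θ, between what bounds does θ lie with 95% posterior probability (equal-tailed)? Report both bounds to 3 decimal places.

[0.450, 0.703]

Posterior: Beta(2+31, 2+22) = Beta(33, 24).
Equal-tailed 95% interval: the 0.025 and 0.975 quantiles of Beta(33, 24).
Posterior mean ≈ 0.579, SD ≈ 0.065; a Normal approximation gives roughly [0.452, 0.706].
Exact: F⁻¹(0.025) = 0.450; F⁻¹(0.975) = 0.703.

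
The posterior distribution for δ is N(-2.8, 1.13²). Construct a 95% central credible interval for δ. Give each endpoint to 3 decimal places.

The posterior is symmetric, so the 95% equal-tailed interval is δ = -2.8 ± z·1.13 with z = 1.960.
Half-width: 1.960 × 1.13 = 2.215.
-2.8 − 2.215 = -5.015; -2.8 + 2.215 = -0.585.

[-5.015, -0.585]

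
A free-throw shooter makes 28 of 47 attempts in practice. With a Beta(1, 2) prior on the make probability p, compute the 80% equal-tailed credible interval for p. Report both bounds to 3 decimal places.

[0.490, 0.668]

Posterior: Beta(1+28, 2+19) = Beta(29, 21).
Equal-tailed 80% interval: the 0.1 and 0.9 quantiles of Beta(29, 21).
Posterior mean ≈ 0.580, SD ≈ 0.069; a Normal approximation gives roughly [0.491, 0.669].
Exact: F⁻¹(0.1) = 0.490; F⁻¹(0.9) = 0.668.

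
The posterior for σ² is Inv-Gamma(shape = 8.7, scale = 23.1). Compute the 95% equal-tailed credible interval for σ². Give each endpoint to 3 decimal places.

Inverse-Gamma(8.7, 23.1) quantiles: F⁻¹(0.025) and F⁻¹(0.975).
Equivalently, 1/σ² ~ Gamma(8.7, rate = 23.1); invert its 0.975 and 0.025 quantiles.
Posterior mean ≈ 3.000, SD ≈ 1.159; a Normal approximation gives roughly [0.728, 5.272].
Exact: lower = 1.504; upper = 5.901.

[1.504, 5.901]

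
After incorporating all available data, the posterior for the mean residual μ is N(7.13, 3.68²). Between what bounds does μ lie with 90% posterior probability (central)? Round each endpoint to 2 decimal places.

The posterior is symmetric, so the 90% equal-tailed interval is μ = 7.13 ± z·3.68 with z = 1.645.
Half-width: 1.645 × 3.68 = 6.05.
7.13 − 6.05 = 1.08; 7.13 + 6.05 = 13.18.

[1.08, 13.18]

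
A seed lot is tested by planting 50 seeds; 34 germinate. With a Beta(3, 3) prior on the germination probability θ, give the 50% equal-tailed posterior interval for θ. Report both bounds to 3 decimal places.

Posterior: Beta(3+34, 3+16) = Beta(37, 19).
Equal-tailed 50% interval: the 0.25 and 0.75 quantiles of Beta(37, 19).
Posterior mean ≈ 0.661, SD ≈ 0.063; a Normal approximation gives roughly [0.618, 0.703].
Exact: F⁻¹(0.25) = 0.619; F⁻¹(0.75) = 0.704.

[0.619, 0.704]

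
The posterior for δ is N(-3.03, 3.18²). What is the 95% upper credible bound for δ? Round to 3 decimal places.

2.201

Need U with P(δ ≤ U) = 0.95: U = -3.03 + z_{0.05}·3.18.
z = 1.645; U = -3.03 + 1.645 × 3.18 = 2.201.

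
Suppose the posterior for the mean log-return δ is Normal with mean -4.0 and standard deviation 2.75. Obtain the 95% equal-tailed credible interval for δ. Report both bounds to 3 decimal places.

The posterior is symmetric, so the 95% equal-tailed interval is δ = -4.0 ± z·2.75 with z = 1.960.
Half-width: 1.960 × 2.75 = 5.390.
-4.0 − 5.390 = -9.390; -4.0 + 5.390 = 1.390.

[-9.390, 1.390]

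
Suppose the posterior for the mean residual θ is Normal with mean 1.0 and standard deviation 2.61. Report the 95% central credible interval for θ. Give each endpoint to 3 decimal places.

[-4.116, 6.116]

The posterior is symmetric, so the 95% equal-tailed interval is θ = 1.0 ± z·2.61 with z = 1.960.
Half-width: 1.960 × 2.61 = 5.116.
1.0 − 5.116 = -4.116; 1.0 + 5.116 = 6.116.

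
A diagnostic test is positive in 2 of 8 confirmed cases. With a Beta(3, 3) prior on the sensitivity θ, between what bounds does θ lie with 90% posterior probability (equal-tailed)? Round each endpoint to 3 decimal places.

Posterior: Beta(3+2, 3+6) = Beta(5, 9).
Equal-tailed 90% interval: the 0.05 and 0.95 quantiles of Beta(5, 9).
Posterior mean ≈ 0.357, SD ≈ 0.124; a Normal approximation gives roughly [0.154, 0.561].
Exact: F⁻¹(0.05) = 0.166; F⁻¹(0.95) = 0.573.

[0.166, 0.573]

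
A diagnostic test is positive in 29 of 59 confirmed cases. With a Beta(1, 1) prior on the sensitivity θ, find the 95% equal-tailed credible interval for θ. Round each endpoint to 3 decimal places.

[0.368, 0.616]

Posterior: Beta(1+29, 1+30) = Beta(30, 31).
Equal-tailed 95% interval: the 0.025 and 0.975 quantiles of Beta(30, 31).
Posterior mean ≈ 0.492, SD ≈ 0.063; a Normal approximation gives roughly [0.367, 0.616].
Exact: F⁻¹(0.025) = 0.368; F⁻¹(0.975) = 0.616.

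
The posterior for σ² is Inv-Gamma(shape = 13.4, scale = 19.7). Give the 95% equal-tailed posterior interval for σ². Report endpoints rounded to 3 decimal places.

[0.918, 2.731]

Inverse-Gamma(13.4, 19.7) quantiles: F⁻¹(0.025) and F⁻¹(0.975).
Equivalently, 1/σ² ~ Gamma(13.4, rate = 19.7); invert its 0.975 and 0.025 quantiles.
Posterior mean ≈ 1.589, SD ≈ 0.471; a Normal approximation gives roughly [0.666, 2.511].
Exact: lower = 0.918; upper = 2.731.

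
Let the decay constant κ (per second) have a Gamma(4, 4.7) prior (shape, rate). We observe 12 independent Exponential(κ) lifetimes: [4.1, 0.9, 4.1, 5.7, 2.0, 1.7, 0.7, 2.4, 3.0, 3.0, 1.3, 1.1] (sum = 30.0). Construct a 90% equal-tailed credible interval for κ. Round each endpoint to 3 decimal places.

Posterior: Gamma(4+12, 4.7+30.0) = Gamma(16, 34.7) (shape, rate).
Equal-tailed 90% interval: Gamma(16, 34.7) quantiles at 0.05 and 0.95.
Posterior mean ≈ 0.461, SD ≈ 0.115; a Normal approximation gives roughly [0.271, 0.651].
Exact: lower = 0.289; upper = 0.666.

[0.289, 0.666]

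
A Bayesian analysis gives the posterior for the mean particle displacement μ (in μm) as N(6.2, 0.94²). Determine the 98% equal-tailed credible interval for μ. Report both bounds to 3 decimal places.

The posterior is symmetric, so the 98% equal-tailed interval is μ = 6.2 ± z·0.94 with z = 2.326.
Half-width: 2.326 × 0.94 = 2.187.
6.2 − 2.187 = 4.013; 6.2 + 2.187 = 8.387.

[4.013, 8.387]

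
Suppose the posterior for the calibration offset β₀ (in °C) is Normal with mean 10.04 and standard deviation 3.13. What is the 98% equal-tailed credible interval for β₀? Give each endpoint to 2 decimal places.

The posterior is symmetric, so the 98% equal-tailed interval is β₀ = 10.04 ± z·3.13 with z = 2.326.
Half-width: 2.326 × 3.13 = 7.28.
10.04 − 7.28 = 2.76; 10.04 + 7.28 = 17.32.

[2.76, 17.32]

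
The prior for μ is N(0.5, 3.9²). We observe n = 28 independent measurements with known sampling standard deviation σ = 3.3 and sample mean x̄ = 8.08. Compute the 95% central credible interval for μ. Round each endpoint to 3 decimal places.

[6.684, 9.098]

Posterior precision = 1/3.9² + 28/3.3² = 0.0657 + 2.5712 = 2.6369, so posterior SD = 0.6158.
Posterior mean = (0.5/3.9² + 28·8.08/3.3²) / 2.6369 = 7.8910.
Interval: 7.8910 ± 1.960 × 0.6158 → [6.684, 9.098].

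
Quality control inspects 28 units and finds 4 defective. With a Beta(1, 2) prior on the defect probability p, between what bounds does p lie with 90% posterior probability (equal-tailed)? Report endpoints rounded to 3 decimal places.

Posterior: Beta(1+4, 2+24) = Beta(5, 26).
Equal-tailed 90% interval: the 0.05 and 0.95 quantiles of Beta(5, 26).
Posterior mean ≈ 0.161, SD ≈ 0.065; a Normal approximation gives roughly [0.054, 0.268].
Exact: F⁻¹(0.05) = 0.068; F⁻¹(0.95) = 0.280.

[0.068, 0.280]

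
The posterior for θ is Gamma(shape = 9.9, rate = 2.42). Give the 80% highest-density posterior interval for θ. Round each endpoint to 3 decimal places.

The posterior is unimodal and skewed, so the HPD interval has equal density at both endpoints and is the shortest 80% interval.
Solving f(2.305) = f(5.511) with F(5.511) − F(2.305) = 0.80 gives [2.305, 5.511].
For comparison, the equal-tailed interval is [2.538, 5.820]; the HPD is narrower and shifted toward the mode.

[2.305, 5.511]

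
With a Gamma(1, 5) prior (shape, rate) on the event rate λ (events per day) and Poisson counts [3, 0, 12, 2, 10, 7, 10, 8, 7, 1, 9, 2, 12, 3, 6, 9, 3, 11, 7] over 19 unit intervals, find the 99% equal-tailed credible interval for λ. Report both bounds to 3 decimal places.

Posterior: Gamma(1+122, 5+19) = Gamma(123, 24) (shape, rate).
Equal-tailed 99% interval: Gamma(123, 24) quantiles at 0.005 and 0.995.
Posterior mean ≈ 5.125, SD ≈ 0.462; a Normal approximation gives roughly [3.935, 6.315].
Exact: lower = 4.013; upper = 6.393.

[4.013, 6.393]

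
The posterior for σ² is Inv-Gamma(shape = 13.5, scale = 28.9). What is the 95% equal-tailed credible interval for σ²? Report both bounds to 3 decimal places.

Inverse-Gamma(13.5, 28.9) quantiles: F⁻¹(0.025) and F⁻¹(0.975).
Equivalently, 1/σ² ~ Gamma(13.5, rate = 28.9); invert its 0.975 and 0.025 quantiles.
Posterior mean ≈ 2.312, SD ≈ 0.682; a Normal approximation gives roughly [0.976, 3.648].
Exact: lower = 1.338; upper = 3.966.

[1.338, 3.966]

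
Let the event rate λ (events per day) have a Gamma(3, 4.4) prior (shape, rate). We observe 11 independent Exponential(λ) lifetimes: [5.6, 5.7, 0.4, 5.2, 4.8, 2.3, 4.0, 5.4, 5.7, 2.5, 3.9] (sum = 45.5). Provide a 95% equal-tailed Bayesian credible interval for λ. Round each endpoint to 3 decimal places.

[0.153, 0.445]

Posterior: Gamma(3+11, 4.4+45.5) = Gamma(14, 49.9) (shape, rate).
Equal-tailed 95% interval: Gamma(14, 49.9) quantiles at 0.025 and 0.975.
Posterior mean ≈ 0.281, SD ≈ 0.075; a Normal approximation gives roughly [0.134, 0.428].
Exact: lower = 0.153; upper = 0.445.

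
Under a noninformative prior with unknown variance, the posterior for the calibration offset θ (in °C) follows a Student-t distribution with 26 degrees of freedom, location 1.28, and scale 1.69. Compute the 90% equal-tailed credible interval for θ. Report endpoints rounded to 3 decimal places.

The t_26 distribution is symmetric; the 90% interval is 1.28 ± t·1.69 with t_{0.95,26} = 1.706.
Half-width: 1.706 × 1.69 = 2.882.
1.28 − 2.882 = -1.602; 1.28 + 2.882 = 4.162.

[-1.602, 4.162]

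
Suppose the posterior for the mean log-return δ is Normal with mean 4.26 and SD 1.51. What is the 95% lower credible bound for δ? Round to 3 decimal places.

Need L with P(δ ≥ L) = 0.95: L = 4.26 − z_{0.05}·1.51.
z = 1.645; L = 4.26 − 1.645 × 1.51 = 1.776.

1.776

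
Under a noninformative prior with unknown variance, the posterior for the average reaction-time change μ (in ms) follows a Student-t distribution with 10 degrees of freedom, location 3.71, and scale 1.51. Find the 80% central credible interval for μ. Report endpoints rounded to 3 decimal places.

The t_10 distribution is symmetric; the 80% interval is 3.71 ± t·1.51 with t_{0.9,10} = 1.372.
Half-width: 1.372 × 1.51 = 2.072.
3.71 − 2.072 = 1.638; 3.71 + 2.072 = 5.782.

[1.638, 5.782]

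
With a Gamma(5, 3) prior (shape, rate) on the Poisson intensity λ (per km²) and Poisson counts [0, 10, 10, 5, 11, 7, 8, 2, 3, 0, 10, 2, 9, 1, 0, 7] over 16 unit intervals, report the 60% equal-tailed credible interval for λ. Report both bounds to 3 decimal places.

[4.312, 5.151]

Posterior: Gamma(5+85, 3+16) = Gamma(90, 19) (shape, rate).
Equal-tailed 60% interval: Gamma(90, 19) quantiles at 0.2 and 0.8.
Posterior mean ≈ 4.737, SD ≈ 0.499; a Normal approximation gives roughly [4.317, 5.157].
Exact: lower = 4.312; upper = 5.151.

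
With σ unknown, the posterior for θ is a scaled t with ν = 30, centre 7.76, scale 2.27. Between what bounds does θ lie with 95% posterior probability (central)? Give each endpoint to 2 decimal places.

[3.12, 12.40]

The t_30 distribution is symmetric; the 95% interval is 7.76 ± t·2.27 with t_{0.975,30} = 2.042.
Half-width: 2.042 × 2.27 = 4.64.
7.76 − 4.64 = 3.12; 7.76 + 4.64 = 12.40.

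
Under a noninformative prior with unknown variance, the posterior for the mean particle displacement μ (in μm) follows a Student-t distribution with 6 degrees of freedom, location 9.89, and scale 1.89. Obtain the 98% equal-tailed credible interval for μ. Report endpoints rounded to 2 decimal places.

[3.95, 15.83]

The t_6 distribution is symmetric; the 98% interval is 9.89 ± t·1.89 with t_{0.99,6} = 3.143.
Half-width: 3.143 × 1.89 = 5.94.
9.89 − 5.94 = 3.95; 9.89 + 5.94 = 15.83.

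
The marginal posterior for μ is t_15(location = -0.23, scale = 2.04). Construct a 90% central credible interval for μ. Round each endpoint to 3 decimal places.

[-3.806, 3.346]

The t_15 distribution is symmetric; the 90% interval is -0.23 ± t·2.04 with t_{0.95,15} = 1.753.
Half-width: 1.753 × 2.04 = 3.576.
-0.23 − 3.576 = -3.806; -0.23 + 3.576 = 3.346.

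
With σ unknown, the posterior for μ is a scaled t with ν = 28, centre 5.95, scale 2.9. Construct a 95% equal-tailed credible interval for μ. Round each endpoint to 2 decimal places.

The t_28 distribution is symmetric; the 95% interval is 5.95 ± t·2.9 with t_{0.975,28} = 2.048.
Half-width: 2.048 × 2.9 = 5.94.
5.95 − 5.94 = 0.01; 5.95 + 5.94 = 11.89.

[0.01, 11.89]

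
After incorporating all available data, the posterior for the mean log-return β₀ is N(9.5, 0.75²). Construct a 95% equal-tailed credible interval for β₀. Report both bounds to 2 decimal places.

The posterior is symmetric, so the 95% equal-tailed interval is β₀ = 9.5 ± z·0.75 with z = 1.960.
Half-width: 1.960 × 0.75 = 1.47.
9.5 − 1.47 = 8.03; 9.5 + 1.47 = 10.97.

[8.03, 10.97]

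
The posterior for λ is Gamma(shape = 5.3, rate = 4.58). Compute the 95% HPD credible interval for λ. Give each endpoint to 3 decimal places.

The posterior is unimodal and skewed, so the HPD interval has equal density at both endpoints and is the shortest 95% interval.
Solving f(0.299) = f(2.154) with F(2.154) − F(0.299) = 0.95 gives [0.299, 2.154].
For comparison, the equal-tailed interval is [0.391, 2.331]; the HPD is narrower and shifted toward the mode.

[0.299, 2.154]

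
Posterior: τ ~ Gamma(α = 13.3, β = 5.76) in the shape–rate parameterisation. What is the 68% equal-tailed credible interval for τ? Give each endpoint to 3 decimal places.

Posterior: Gamma(shape 13.3, rate 5.76).
Equal-tailed 68% interval: Gamma(13.3, 5.76) quantiles at 0.16 and 0.84.
Posterior mean ≈ 2.309, SD ≈ 0.633; a Normal approximation gives roughly [1.679, 2.939].
Exact: lower = 1.687; upper = 2.930.

[1.687, 2.930]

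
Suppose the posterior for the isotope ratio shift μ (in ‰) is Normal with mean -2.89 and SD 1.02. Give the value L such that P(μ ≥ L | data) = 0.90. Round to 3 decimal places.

Need L with P(μ ≥ L) = 0.90: L = -2.89 − z_{0.1}·1.02.
z = 1.282; L = -2.89 − 1.282 × 1.02 = -4.197.

-4.197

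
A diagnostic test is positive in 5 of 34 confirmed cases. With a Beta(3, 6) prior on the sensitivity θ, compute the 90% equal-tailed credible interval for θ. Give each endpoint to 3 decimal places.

Posterior: Beta(3+5, 6+29) = Beta(8, 35).
Equal-tailed 90% interval: the 0.05 and 0.95 quantiles of Beta(8, 35).
Posterior mean ≈ 0.186, SD ≈ 0.059; a Normal approximation gives roughly [0.090, 0.283].
Exact: F⁻¹(0.05) = 0.098; F⁻¹(0.95) = 0.290.

[0.098, 0.290]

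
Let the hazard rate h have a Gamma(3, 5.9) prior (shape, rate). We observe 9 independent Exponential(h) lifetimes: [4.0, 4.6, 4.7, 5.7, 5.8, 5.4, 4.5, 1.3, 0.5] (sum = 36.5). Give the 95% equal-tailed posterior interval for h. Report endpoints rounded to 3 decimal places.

[0.146, 0.464]

Posterior: Gamma(3+9, 5.9+36.5) = Gamma(12, 42.4) (shape, rate).
Equal-tailed 95% interval: Gamma(12, 42.4) quantiles at 0.025 and 0.975.
Posterior mean ≈ 0.283, SD ≈ 0.082; a Normal approximation gives roughly [0.123, 0.443].
Exact: lower = 0.146; upper = 0.464.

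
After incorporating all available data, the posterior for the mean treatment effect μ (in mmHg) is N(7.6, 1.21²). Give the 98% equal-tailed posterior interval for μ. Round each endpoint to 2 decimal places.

[4.79, 10.41]

The posterior is symmetric, so the 98% equal-tailed interval is μ = 7.6 ± z·1.21 with z = 2.326.
Half-width: 2.326 × 1.21 = 2.81.
7.6 − 2.81 = 4.79; 7.6 + 2.81 = 10.41.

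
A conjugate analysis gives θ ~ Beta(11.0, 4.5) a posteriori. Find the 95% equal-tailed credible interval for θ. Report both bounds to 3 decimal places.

[0.469, 0.899]

Posterior: Beta(11.0, 4.5).
Equal-tailed 95% interval: the 0.025 and 0.975 quantiles of Beta(11.0, 4.5).
Posterior mean ≈ 0.710, SD ≈ 0.112; a Normal approximation gives roughly [0.491, 0.929].
Exact: F⁻¹(0.025) = 0.469; F⁻¹(0.975) = 0.899.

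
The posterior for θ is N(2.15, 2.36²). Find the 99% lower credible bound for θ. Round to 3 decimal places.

Need L with P(θ ≥ L) = 0.99: L = 2.15 − z_{0.01}·2.36.
z = 2.326; L = 2.15 − 2.326 × 2.36 = -3.340.

-3.340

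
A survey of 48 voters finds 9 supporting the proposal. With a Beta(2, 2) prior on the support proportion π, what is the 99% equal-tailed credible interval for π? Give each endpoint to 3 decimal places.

[0.090, 0.374]

Posterior: Beta(2+9, 2+39) = Beta(11, 41).
Equal-tailed 99% interval: the 0.005 and 0.995 quantiles of Beta(11, 41).
Posterior mean ≈ 0.212, SD ≈ 0.056; a Normal approximation gives roughly [0.067, 0.356].
Exact: F⁻¹(0.005) = 0.090; F⁻¹(0.995) = 0.374.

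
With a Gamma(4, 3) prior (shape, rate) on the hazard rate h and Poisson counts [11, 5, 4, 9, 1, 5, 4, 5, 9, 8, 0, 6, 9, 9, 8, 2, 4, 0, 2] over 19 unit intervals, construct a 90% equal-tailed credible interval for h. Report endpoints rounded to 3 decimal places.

Posterior: Gamma(4+101, 3+19) = Gamma(105, 22) (shape, rate).
Equal-tailed 90% interval: Gamma(105, 22) quantiles at 0.05 and 0.95.
Posterior mean ≈ 4.773, SD ≈ 0.466; a Normal approximation gives roughly [4.007, 5.539].
Exact: lower = 4.033; upper = 5.564.

[4.033, 5.564]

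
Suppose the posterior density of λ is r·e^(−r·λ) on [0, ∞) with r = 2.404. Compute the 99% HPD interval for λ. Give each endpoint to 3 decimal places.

[0.000, 1.916]

The exponential density is strictly decreasing on [0, ∞), so the HPD interval is anchored at 0: [0, q] with P(λ ≤ q) = 0.99.
q = −ln(1 − 0.99) / 2.404 = 4.6052 / 2.404 = 1.916.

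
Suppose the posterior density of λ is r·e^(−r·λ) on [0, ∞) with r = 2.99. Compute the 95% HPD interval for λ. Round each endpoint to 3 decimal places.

[0.000, 1.002]

The exponential density is strictly decreasing on [0, ∞), so the HPD interval is anchored at 0: [0, q] with P(λ ≤ q) = 0.95.
q = −ln(1 − 0.95) / 2.99 = 2.9957 / 2.99 = 1.002.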